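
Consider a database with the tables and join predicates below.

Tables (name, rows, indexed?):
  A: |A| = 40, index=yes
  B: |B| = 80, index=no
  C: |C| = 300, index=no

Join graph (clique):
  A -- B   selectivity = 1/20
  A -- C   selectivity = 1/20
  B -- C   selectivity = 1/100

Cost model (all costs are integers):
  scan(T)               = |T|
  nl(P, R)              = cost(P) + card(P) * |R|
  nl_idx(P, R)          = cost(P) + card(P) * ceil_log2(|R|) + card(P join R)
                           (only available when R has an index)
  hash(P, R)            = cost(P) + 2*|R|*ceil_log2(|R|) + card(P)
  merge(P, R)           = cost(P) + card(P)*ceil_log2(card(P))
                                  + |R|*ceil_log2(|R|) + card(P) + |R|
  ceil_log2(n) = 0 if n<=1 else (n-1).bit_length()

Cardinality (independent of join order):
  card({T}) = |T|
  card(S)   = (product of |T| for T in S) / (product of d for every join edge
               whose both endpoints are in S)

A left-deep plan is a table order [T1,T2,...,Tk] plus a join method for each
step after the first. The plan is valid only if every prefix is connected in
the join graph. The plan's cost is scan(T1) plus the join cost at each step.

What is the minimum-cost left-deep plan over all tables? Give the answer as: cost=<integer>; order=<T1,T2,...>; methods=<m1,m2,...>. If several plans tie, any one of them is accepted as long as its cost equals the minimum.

Selinger DP (subsets sized 1..n):
  {A}: scan cost=40, card=40
  {B}: scan cost=80, card=80
  {C}: scan cost=300, card=300
  {AB}: card=160; try (A,hash)→640, (A,nl_idx)→720, (B,merge)→960, (A,merge)→1000, (B,hash)→1200, (B,nl)→3240 …(+1); best=640 via (A,hash)
  {AC}: card=600; try (A,hash)→1080, (A,nl_idx)→2700, (C,merge)→3320, (A,merge)→3580, (C,hash)→5480, (C,nl)→12040 …(+1); best=1080 via (A,hash)
  {BC}: card=240; try (B,hash)→1720, (C,merge)→3720, (B,merge)→3940, (C,hash)→5560, (C,nl)→24080, (B,nl)→24300; best=1720 via (B,hash)
  {ABC}: card=24; try (A,hash)→2440, (B,hash)→2800, (A,nl_idx)→3184, (A,merge)→4160, (C,merge)→5080, (C,hash)→6200 …(+4); best=2440 via (A,hash)

cost=2440; order=C,B,A; methods=hash,hash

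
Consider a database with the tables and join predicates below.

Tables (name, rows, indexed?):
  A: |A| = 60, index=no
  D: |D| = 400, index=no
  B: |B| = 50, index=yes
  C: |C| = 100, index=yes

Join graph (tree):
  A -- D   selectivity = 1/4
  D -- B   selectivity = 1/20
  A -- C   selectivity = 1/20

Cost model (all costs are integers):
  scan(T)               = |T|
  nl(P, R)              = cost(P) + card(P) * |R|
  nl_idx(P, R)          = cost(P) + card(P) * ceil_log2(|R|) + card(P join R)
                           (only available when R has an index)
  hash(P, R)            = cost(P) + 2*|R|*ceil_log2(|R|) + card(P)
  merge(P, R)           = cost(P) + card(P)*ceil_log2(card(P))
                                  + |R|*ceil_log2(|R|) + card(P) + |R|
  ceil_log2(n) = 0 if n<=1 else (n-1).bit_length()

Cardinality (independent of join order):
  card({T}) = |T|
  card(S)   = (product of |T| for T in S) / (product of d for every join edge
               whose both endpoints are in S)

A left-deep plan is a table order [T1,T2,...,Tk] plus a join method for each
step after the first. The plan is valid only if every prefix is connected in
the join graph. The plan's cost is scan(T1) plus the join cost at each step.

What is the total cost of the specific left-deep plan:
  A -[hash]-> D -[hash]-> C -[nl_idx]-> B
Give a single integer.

269720

step 1: scan A: cost=60, card=60
step 2: join D via hash
    card(P join D) = 60*400/(4) = 6000
    cost = 60 + 2*400*9 + 60 = 7320
step 3: join C via hash
    card(P join C) = 6000*100/(20) = 30000
    cost = 7320 + 2*100*7 + 6000 = 14720
step 4: join B via nl_idx
    card(P join B) = 30000*50/(20) = 75000
    cost = 14720 + 30000*6 + 75000 = 269720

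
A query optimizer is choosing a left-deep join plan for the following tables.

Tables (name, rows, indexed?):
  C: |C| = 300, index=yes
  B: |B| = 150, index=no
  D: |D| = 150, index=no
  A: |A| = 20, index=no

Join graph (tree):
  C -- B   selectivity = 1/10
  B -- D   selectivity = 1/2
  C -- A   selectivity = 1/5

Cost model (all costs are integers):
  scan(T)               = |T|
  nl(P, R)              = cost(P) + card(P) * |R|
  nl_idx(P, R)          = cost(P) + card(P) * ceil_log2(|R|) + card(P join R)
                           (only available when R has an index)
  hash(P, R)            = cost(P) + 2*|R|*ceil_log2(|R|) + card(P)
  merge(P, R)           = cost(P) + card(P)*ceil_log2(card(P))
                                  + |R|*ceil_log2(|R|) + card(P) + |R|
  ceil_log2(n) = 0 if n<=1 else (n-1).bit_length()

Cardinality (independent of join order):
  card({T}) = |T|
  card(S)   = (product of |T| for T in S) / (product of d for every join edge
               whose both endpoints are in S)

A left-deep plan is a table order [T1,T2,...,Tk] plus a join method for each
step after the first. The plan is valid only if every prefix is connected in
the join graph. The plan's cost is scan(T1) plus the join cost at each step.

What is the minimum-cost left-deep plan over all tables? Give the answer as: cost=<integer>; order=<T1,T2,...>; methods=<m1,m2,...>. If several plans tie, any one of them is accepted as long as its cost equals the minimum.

Selinger DP (subsets sized 1..n):
  {C}: scan cost=300, card=300
  {B}: scan cost=150, card=150
  {D}: scan cost=150, card=150
  {A}: scan cost=20, card=20
  {BC}: card=4500; try (B,hash)→3000, (C,merge)→4500, (B,merge)→4650, (C,hash)→5700, (C,nl_idx)→6000, (C,nl)→45150 …(+1); best=3000 via (B,hash)
  {AC}: card=1200; try (A,hash)→800, (C,nl_idx)→1400, (C,merge)→3140, (A,merge)→3420, (C,hash)→5440, (C,nl)→6020 …(+1); best=800 via (A,hash)
  {BD}: card=11250; try (D,hash)→2700, (B,hash)→2700, (D,merge)→2850, (B,merge)→2850, (D,nl)→22650, (B,nl)→22650; best=2700 via (D,hash)
  {BCD}: card=337500; try (D,hash)→9900, (C,hash)→19350, (D,merge)→67350, (C,merge)→174450, (C,nl_idx)→441450, (D,nl)→678000 …(+1); best=9900 via (D,hash)
  {ABC}: card=18000; try (B,hash)→4400, (A,hash)→7700, (B,merge)→16550, (A,merge)→66120, (A,nl)→93000, (B,nl)→180800; best=4400 via (B,hash)
  {ABCD}: card=1350000; try (D,hash)→24800, (D,merge)→293750, (A,hash)→347600, (D,nl)→2704400, (A,nl)→6759900, (A,merge)→6760020; best=24800 via (D,hash)

cost=24800; order=C,A,B,D; methods=hash,hash,hash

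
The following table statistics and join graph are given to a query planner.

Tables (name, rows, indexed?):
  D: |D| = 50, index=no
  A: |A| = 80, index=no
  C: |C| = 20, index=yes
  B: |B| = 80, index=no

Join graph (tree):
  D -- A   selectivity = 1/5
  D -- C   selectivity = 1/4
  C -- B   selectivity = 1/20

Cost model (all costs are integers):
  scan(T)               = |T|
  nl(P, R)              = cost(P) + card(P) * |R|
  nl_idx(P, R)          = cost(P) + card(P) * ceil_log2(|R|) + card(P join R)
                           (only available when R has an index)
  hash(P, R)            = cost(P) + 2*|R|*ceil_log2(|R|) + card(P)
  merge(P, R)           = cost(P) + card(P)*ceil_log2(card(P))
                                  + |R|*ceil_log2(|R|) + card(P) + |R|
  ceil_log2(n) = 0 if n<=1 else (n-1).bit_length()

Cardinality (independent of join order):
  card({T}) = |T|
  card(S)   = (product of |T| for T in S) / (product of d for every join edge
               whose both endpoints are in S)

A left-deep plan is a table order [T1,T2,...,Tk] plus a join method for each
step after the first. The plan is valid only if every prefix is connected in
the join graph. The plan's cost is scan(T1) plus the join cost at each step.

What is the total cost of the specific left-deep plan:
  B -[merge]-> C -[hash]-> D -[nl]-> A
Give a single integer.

81520

step 1: scan B: cost=80, card=80
step 2: join C via merge
    card(P join C) = 80*20/(20) = 80
    cost = 80 + 80*7 + 20*5 + 80 + 20 = 840
step 3: join D via hash
    card(P join D) = 80*50/(4) = 1000
    cost = 840 + 2*50*6 + 80 = 1520
step 4: join A via nl
    card(P join A) = 1000*80/(5) = 16000
    cost = 1520 + 1000*80 = 81520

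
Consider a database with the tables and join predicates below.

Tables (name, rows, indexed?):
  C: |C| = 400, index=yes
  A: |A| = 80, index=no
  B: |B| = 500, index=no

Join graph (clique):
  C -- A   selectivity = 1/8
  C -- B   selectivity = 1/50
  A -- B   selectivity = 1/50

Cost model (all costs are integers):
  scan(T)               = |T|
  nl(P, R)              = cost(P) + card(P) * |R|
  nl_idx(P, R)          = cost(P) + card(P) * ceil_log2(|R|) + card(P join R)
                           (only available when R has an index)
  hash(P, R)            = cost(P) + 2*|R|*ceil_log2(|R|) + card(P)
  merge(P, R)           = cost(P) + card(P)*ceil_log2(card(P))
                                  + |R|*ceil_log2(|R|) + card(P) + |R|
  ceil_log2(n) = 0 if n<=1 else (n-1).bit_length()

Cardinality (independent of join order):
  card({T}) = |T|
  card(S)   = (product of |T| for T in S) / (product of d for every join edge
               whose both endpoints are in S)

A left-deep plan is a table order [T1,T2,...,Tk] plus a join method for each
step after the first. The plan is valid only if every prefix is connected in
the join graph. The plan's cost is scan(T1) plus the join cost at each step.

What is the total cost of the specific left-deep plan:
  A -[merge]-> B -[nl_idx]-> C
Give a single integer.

13720

step 1: scan A: cost=80, card=80
step 2: join B via merge
    card(P join B) = 80*500/(50) = 800
    cost = 80 + 80*7 + 500*9 + 80 + 500 = 5720
step 3: join C via nl_idx
    card(P join C) = 800*400/(8*50) = 800
    cost = 5720 + 800*9 + 800 = 13720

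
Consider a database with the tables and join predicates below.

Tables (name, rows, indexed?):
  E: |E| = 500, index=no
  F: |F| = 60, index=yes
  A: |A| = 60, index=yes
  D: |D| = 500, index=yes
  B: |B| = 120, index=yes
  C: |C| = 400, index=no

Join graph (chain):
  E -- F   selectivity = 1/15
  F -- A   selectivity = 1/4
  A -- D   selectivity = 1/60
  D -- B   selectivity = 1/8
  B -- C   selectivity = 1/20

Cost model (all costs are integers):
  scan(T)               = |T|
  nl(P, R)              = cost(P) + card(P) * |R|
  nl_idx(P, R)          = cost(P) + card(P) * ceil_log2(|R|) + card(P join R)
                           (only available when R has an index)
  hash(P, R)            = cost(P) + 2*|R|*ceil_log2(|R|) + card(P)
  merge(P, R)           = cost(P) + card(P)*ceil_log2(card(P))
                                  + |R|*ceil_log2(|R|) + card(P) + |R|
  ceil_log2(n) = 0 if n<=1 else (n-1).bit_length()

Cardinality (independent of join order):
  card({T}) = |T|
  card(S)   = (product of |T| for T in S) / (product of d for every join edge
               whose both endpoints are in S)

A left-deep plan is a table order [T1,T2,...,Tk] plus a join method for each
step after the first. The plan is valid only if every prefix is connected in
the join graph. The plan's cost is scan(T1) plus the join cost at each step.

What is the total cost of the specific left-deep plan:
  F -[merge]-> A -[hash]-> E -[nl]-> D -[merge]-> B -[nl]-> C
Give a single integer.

1519761760

step 1: scan F: cost=60, card=60
step 2: join A via merge
    card(P join A) = 60*60/(4) = 900
    cost = 60 + 60*6 + 60*6 + 60 + 60 = 900
step 3: join E via hash
    card(P join E) = 900*500/(15) = 30000
    cost = 900 + 2*500*9 + 900 = 10800
step 4: join D via nl
    card(P join D) = 30000*500/(60) = 250000
    cost = 10800 + 30000*500 = 15010800
step 5: join B via merge
    card(P join B) = 250000*120/(8) = 3750000
    cost = 15010800 + 250000*18 + 120*7 + 250000 + 120 = 19761760
step 6: join C via nl
    card(P join C) = 3750000*400/(20) = 75000000
    cost = 19761760 + 3750000*400 = 1519761760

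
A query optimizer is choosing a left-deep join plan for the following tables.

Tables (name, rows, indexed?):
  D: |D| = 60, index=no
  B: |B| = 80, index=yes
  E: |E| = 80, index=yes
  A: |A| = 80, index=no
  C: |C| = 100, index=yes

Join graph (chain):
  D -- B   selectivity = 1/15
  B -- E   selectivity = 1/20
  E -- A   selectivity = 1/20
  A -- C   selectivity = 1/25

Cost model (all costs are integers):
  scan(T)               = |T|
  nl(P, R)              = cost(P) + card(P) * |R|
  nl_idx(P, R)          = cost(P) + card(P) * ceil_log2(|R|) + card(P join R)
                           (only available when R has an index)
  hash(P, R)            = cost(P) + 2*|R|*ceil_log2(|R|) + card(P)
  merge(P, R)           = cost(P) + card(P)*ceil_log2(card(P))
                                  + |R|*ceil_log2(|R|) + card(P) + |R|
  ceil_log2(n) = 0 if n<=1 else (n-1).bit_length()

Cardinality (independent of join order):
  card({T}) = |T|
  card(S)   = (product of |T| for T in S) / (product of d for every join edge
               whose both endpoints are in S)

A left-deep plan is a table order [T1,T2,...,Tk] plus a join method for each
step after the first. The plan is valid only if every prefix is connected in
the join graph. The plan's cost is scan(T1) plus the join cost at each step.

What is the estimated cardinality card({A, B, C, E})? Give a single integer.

5120

Tables in S: A(80), B(80), C(100), E(80)
Edges inside S: B-E(d=20), E-A(d=20), A-C(d=25)
numerator = 80 * 80 * 100 * 80 = 51200000
denominator = 20 * 20 * 25 = 10000
card(S) = 51200000 / 10000 = 5120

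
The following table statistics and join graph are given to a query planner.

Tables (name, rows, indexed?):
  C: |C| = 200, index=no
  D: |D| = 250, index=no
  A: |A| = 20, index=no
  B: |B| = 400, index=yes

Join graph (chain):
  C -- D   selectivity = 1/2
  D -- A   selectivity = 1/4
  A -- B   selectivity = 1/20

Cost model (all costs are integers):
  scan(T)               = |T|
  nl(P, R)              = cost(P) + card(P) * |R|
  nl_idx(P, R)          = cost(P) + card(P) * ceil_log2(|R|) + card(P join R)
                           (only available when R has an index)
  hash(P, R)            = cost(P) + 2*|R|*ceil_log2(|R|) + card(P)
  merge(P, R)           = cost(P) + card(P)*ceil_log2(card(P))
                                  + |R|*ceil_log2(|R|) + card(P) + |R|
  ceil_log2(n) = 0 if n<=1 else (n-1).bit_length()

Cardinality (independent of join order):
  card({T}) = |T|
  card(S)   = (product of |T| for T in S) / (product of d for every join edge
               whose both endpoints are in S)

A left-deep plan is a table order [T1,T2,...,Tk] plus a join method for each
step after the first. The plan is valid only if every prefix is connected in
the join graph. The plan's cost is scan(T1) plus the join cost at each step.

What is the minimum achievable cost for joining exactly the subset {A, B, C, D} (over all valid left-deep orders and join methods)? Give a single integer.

33200

Selinger DP over subsets of {A,B,C,D}:
  {C}: scan cost=200, card=200
  {D}: scan cost=250, card=250
  {A}: scan cost=20, card=20
  {B}: scan cost=400, card=400
  {CD}: card=25000; try (C,hash)→3700, (D,merge)→4250, (C,merge)→4300, (D,hash)→4400, (D,nl)→50200, (C,nl)→50250; best=3700 via (C,hash)
  {AD}: card=1250; try (A,hash)→700, (D,merge)→2390, (A,merge)→2620, (D,hash)→4040, (D,nl)→5020, (A,nl)→5250; best=700 via (A,hash)
  {AB}: card=400; try (B,nl_idx)→600, (A,hash)→1000, (B,merge)→4140, (A,merge)→4520, (B,hash)→7240, (B,nl)→8020 …(+1); best=600 via (B,nl_idx)
  {ACD}: card=125000; try (C,hash)→5150, (C,merge)→17500, (A,hash)→28900, (C,nl)→250700, (A,merge)→403820, (A,nl)→503700; best=5150 via (C,hash)
  {ABD}: card=25000; try (D,hash)→5000, (D,merge)→6850, (B,hash)→9150, (B,merge)→19700, (B,nl_idx)→36950, (D,nl)→100600 …(+1); best=5000 via (D,hash)
  {ABCD}: card=2500000; try (C,hash)→33200, (B,hash)→137350, (C,merge)→406800, (B,merge)→2259150, (B,nl_idx)→3630150, (C,nl)→5005000 …(+1); best=33200 via (C,hash)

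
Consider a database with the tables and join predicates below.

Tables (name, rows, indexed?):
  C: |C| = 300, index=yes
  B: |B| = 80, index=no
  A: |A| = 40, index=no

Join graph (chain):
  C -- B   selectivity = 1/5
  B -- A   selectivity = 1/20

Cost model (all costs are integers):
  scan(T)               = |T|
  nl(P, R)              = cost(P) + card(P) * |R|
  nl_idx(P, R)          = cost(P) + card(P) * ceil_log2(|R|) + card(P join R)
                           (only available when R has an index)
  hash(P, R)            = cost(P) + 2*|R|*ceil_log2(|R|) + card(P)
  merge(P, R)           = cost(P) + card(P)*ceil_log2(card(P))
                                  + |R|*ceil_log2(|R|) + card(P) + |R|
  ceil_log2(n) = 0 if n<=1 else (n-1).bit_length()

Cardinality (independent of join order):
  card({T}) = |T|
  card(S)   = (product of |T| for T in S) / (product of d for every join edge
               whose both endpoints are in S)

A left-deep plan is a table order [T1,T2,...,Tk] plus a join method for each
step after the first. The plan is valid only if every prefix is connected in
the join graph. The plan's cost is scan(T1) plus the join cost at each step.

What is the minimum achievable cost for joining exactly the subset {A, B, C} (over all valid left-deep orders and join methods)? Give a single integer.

5080

Selinger DP over subsets of {A,B,C}:
  {C}: scan cost=300, card=300
  {B}: scan cost=80, card=80
  {A}: scan cost=40, card=40
  {BC}: card=4800; try (B,hash)→1720, (C,merge)→3720, (B,merge)→3940, (C,hash)→5560, (C,nl_idx)→5600, (C,nl)→24080 …(+1); best=1720 via (B,hash)
  {AB}: card=160; try (A,hash)→640, (B,merge)→960, (A,merge)→1000, (B,hash)→1200, (B,nl)→3240, (A,nl)→3280; best=640 via (A,hash)
  {ABC}: card=9600; try (C,merge)→5080, (C,hash)→6200, (A,hash)→7000, (C,nl_idx)→11680, (C,nl)→48640, (A,merge)→69200 …(+1); best=5080 via (C,merge)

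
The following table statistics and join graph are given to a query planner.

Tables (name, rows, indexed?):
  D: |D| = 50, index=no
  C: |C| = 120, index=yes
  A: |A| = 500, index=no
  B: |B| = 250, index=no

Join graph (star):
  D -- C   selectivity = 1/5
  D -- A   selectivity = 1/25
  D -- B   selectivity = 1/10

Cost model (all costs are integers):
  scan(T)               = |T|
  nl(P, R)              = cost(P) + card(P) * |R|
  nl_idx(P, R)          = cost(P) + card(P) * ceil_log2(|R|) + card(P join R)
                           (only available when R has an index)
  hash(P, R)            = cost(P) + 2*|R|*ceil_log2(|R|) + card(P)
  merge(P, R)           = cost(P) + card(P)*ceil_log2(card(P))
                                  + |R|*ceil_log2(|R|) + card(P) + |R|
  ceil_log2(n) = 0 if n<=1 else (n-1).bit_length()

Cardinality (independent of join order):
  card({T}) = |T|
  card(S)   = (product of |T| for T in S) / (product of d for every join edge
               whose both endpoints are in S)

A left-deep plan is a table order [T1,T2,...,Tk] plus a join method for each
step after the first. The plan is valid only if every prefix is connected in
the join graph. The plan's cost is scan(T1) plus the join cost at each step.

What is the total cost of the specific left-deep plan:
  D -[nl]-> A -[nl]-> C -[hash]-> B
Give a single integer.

step 1: scan D: cost=50, card=50
step 2: join A via nl
    card(P join A) = 50*500/(25) = 1000
    cost = 50 + 50*500 = 25050
step 3: join C via nl
    card(P join C) = 1000*120/(5) = 24000
    cost = 25050 + 1000*120 = 145050
step 4: join B via hash
    card(P join B) = 24000*250/(10) = 600000
    cost = 145050 + 2*250*8 + 24000 = 173050

173050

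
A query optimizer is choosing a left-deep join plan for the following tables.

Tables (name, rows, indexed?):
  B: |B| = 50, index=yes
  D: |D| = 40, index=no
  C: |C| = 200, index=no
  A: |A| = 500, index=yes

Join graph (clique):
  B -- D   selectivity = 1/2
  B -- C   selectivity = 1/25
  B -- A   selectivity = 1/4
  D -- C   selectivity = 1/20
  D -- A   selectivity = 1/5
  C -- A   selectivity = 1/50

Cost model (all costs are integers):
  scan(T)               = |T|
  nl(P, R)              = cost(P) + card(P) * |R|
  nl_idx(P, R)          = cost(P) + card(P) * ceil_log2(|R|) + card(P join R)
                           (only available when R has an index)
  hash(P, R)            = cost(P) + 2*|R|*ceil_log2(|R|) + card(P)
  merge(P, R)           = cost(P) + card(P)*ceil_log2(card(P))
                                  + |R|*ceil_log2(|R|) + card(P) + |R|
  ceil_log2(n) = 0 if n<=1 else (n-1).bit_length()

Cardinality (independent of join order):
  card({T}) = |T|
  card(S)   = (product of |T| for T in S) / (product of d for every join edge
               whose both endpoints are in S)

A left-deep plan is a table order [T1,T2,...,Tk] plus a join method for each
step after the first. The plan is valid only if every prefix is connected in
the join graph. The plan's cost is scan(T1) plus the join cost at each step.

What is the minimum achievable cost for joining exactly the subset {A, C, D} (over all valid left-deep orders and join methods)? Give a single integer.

Selinger DP over subsets of {A,C,D}:
  {D}: scan cost=40, card=40
  {C}: scan cost=200, card=200
  {A}: scan cost=500, card=500
  {CD}: card=400; try (D,hash)→880, (C,merge)→2120, (D,merge)→2280, (C,hash)→3280, (C,nl)→8040, (D,nl)→8200; best=880 via (D,hash)
  {AD}: card=4000; try (D,hash)→1480, (A,nl_idx)→4400, (A,merge)→5320, (D,merge)→5780, (A,hash)→9080, (A,nl)→20040 …(+1); best=1480 via (D,hash)
  {AC}: card=2000; try (A,nl_idx)→4000, (C,hash)→4200, (A,merge)→7000, (C,merge)→7300, (A,hash)→9400, (A,nl)→100200 …(+1); best=4000 via (A,nl_idx)
  {ACD}: card=800; try (A,nl_idx)→5280, (D,hash)→6480, (C,hash)→8680, (A,merge)→9880, (A,hash)→10280, (D,merge)→28280 …(+4); best=5280 via (A,nl_idx)

5280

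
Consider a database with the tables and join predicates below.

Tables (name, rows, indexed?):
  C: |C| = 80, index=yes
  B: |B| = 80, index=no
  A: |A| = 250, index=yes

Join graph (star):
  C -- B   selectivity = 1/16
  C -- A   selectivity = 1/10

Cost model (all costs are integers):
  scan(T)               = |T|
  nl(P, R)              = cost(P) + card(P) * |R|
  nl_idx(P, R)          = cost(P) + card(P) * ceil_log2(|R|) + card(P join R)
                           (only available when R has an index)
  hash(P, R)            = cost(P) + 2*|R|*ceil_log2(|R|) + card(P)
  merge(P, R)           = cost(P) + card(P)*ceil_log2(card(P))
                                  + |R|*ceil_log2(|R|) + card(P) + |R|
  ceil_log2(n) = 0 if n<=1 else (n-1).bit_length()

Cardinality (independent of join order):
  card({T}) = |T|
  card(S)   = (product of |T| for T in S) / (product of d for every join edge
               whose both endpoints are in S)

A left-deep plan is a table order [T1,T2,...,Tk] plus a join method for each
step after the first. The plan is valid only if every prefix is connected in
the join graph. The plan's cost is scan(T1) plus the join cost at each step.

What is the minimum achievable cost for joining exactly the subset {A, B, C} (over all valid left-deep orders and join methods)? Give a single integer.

4740

Selinger DP over subsets of {A,B,C}:
  {C}: scan cost=80, card=80
  {B}: scan cost=80, card=80
  {A}: scan cost=250, card=250
  {BC}: card=400; try (C,nl_idx)→1040, (C,hash)→1280, (B,hash)→1280, (C,merge)→1360, (B,merge)→1360, (C,nl)→6480 …(+1); best=1040 via (C,nl_idx)
  {AC}: card=2000; try (C,hash)→1620, (A,nl_idx)→2720, (A,merge)→2970, (C,merge)→3140, (C,nl_idx)→4000, (A,hash)→4160 …(+2); best=1620 via (C,hash)
  {ABC}: card=10000; try (B,hash)→4740, (A,hash)→5440, (A,merge)→7290, (A,nl_idx)→14240, (B,merge)→26260, (A,nl)→101040 …(+1); best=4740 via (B,hash)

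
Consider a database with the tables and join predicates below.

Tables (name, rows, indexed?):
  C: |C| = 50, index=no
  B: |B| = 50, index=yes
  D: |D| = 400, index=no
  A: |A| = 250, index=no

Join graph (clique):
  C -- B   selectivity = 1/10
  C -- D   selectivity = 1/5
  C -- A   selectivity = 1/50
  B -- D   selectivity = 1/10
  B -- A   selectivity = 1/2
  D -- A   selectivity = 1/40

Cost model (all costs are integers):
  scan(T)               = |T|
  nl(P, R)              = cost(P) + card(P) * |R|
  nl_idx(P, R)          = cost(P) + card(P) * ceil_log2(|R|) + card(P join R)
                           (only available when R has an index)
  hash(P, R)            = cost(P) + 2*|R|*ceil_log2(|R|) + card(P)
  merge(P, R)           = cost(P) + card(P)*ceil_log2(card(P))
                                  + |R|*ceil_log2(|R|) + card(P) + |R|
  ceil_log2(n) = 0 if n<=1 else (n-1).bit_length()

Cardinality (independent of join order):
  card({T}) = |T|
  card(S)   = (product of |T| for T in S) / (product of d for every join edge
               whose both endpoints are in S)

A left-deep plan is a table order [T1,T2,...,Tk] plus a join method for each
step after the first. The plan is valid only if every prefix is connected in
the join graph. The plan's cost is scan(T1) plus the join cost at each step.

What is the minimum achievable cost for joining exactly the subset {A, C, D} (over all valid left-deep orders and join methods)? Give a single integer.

7350

Selinger DP over subsets of {A,C,D}:
  {C}: scan cost=50, card=50
  {D}: scan cost=400, card=400
  {A}: scan cost=250, card=250
  {CD}: card=4000; try (C,hash)→1400, (D,merge)→4400, (C,merge)→4750, (D,hash)→7300, (D,nl)→20050, (C,nl)→20400; best=1400 via (C,hash)
  {AC}: card=250; try (C,hash)→1100, (A,merge)→2650, (C,merge)→2850, (A,hash)→4100, (A,nl)→12550, (C,nl)→12750; best=1100 via (C,hash)
  {AD}: card=2500; try (A,hash)→4800, (D,merge)→6500, (A,merge)→6650, (D,hash)→7700, (D,nl)→100250, (A,nl)→100400; best=4800 via (A,hash)
  {ACD}: card=500; try (D,merge)→7350, (C,hash)→7900, (D,hash)→8550, (A,hash)→9400, (C,merge)→37650, (A,merge)→55650 …(+3); best=7350 via (D,merge)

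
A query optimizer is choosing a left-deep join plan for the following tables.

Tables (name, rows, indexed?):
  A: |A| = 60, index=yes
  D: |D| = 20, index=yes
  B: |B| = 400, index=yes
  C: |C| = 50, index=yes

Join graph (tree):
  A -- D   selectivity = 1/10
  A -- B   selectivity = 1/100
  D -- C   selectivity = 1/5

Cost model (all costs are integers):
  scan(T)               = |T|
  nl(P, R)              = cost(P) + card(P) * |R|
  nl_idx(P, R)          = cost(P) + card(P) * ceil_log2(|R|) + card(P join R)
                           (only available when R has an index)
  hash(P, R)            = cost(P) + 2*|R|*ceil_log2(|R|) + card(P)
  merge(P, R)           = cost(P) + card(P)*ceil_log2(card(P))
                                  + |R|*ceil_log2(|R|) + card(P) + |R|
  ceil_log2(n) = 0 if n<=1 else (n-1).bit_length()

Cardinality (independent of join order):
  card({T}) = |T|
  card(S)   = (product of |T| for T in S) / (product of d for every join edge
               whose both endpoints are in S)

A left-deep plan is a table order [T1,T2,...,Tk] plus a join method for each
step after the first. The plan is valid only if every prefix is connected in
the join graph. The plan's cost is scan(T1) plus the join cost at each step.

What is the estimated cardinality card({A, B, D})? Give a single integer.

Tables in S: A(60), B(400), D(20)
Edges inside S: A-D(d=10), A-B(d=100)
numerator = 60 * 400 * 20 = 480000
denominator = 10 * 100 = 1000
card(S) = 480000 / 1000 = 480

480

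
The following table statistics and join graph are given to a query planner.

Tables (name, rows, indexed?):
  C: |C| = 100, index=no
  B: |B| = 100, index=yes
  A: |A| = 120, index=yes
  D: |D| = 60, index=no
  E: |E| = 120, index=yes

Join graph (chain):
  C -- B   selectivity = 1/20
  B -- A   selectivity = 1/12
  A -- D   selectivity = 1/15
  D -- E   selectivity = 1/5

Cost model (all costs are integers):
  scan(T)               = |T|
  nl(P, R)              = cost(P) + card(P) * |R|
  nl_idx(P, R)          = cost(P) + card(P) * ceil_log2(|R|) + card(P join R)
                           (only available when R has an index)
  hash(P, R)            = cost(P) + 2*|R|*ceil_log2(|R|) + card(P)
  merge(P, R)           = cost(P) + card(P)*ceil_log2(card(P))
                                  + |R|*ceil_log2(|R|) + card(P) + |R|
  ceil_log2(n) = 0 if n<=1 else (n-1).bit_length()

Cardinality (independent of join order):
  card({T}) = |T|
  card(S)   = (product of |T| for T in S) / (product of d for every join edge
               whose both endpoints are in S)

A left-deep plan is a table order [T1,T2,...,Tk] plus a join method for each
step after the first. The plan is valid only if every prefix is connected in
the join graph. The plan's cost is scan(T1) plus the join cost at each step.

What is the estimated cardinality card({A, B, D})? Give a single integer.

Tables in S: A(120), B(100), D(60)
Edges inside S: B-A(d=12), A-D(d=15)
numerator = 120 * 100 * 60 = 720000
denominator = 12 * 15 = 180
card(S) = 720000 / 180 = 4000

4000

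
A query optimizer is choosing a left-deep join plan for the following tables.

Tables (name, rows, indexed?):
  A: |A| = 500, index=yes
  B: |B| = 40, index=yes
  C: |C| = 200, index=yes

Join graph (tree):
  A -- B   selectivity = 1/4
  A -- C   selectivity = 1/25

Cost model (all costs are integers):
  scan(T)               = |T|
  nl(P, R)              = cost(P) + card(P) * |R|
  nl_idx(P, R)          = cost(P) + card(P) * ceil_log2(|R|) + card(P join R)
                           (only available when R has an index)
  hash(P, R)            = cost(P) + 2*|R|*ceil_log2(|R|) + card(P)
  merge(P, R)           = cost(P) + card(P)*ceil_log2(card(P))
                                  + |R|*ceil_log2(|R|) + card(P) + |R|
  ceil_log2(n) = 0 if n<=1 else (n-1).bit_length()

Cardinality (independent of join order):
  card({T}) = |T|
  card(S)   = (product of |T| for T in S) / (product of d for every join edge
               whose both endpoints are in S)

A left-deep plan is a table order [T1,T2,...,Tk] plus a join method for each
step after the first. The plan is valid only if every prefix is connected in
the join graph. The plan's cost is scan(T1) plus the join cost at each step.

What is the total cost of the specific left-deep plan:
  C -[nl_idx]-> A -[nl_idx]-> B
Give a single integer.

step 1: scan C: cost=200, card=200
step 2: join A via nl_idx
    card(P join A) = 200*500/(25) = 4000
    cost = 200 + 200*9 + 4000 = 6000
step 3: join B via nl_idx
    card(P join B) = 4000*40/(4) = 40000
    cost = 6000 + 4000*6 + 40000 = 70000

70000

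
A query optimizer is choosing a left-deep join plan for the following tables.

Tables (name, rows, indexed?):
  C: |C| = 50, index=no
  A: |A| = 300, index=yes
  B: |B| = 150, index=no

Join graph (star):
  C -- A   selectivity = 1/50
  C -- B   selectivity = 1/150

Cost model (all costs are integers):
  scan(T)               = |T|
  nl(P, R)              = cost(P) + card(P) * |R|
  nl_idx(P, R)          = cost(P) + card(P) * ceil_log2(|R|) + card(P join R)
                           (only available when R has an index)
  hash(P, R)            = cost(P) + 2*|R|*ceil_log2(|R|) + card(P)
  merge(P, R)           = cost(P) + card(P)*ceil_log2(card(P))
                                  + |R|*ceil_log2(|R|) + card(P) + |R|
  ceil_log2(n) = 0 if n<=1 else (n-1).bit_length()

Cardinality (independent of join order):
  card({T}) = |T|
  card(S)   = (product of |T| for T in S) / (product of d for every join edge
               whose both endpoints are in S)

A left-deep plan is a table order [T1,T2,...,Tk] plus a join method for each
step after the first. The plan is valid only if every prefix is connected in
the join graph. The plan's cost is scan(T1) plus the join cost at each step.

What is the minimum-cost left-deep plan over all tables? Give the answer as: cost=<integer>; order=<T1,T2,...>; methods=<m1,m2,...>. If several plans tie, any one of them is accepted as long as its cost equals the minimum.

Selinger DP (subsets sized 1..n):
  {C}: scan cost=50, card=50
  {A}: scan cost=300, card=300
  {B}: scan cost=150, card=150
  {AC}: card=300; try (A,nl_idx)→800, (C,hash)→1200, (A,merge)→3400, (C,merge)→3650, (A,hash)→5500, (A,nl)→15050 …(+1); best=800 via (A,nl_idx)
  {BC}: card=50; try (C,hash)→900, (B,merge)→1750, (C,merge)→1850, (B,hash)→2500, (B,nl)→7550, (C,nl)→7650; best=900 via (C,hash)
  {ABC}: card=300; try (A,nl_idx)→1650, (B,hash)→3500, (A,merge)→4250, (B,merge)→5150, (A,hash)→6350, (A,nl)→15900 …(+1); best=1650 via (A,nl_idx)

cost=1650; order=B,C,A; methods=hash,nl_idx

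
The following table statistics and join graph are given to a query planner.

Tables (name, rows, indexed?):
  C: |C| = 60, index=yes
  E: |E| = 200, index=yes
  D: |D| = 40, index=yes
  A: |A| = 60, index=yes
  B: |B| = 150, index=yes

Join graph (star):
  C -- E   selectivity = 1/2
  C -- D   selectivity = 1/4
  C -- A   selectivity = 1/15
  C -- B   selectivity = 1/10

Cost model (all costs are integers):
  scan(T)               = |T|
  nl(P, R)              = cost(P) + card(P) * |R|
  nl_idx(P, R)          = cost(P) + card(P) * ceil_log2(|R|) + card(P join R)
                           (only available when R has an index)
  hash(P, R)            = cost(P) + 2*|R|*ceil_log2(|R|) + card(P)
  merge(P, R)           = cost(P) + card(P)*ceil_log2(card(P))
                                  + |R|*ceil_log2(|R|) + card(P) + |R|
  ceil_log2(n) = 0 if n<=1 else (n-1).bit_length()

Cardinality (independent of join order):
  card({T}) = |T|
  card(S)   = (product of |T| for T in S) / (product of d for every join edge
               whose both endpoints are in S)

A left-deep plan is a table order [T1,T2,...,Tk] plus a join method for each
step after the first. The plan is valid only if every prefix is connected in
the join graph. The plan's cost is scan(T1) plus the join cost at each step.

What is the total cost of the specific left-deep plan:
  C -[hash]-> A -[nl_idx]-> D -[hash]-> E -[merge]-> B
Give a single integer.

4571630

step 1: scan C: cost=60, card=60
step 2: join A via hash
    card(P join A) = 60*60/(15) = 240
    cost = 60 + 2*60*6 + 60 = 840
step 3: join D via nl_idx
    card(P join D) = 240*40/(4) = 2400
    cost = 840 + 240*6 + 2400 = 4680
step 4: join E via hash
    card(P join E) = 2400*200/(2) = 240000
    cost = 4680 + 2*200*8 + 2400 = 10280
step 5: join B via merge
    card(P join B) = 240000*150/(10) = 3600000
    cost = 10280 + 240000*18 + 150*8 + 240000 + 150 = 4571630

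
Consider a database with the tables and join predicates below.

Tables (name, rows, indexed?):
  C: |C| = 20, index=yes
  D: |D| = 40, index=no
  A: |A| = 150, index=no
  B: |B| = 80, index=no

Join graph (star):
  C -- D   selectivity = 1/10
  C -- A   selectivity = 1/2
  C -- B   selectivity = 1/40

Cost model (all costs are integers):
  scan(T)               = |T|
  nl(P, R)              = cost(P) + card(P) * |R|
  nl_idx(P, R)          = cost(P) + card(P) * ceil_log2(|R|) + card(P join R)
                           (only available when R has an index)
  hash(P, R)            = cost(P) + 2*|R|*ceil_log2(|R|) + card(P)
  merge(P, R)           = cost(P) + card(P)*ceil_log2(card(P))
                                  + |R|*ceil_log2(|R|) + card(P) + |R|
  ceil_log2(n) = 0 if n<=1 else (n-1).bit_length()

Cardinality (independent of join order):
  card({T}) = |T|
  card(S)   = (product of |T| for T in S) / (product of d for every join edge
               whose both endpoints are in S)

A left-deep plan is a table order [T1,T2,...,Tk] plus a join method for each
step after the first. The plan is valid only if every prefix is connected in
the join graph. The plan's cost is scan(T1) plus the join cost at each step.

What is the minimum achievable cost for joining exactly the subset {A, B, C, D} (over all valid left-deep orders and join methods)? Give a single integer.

3440

Selinger DP over subsets of {A,B,C,D}:
  {C}: scan cost=20, card=20
  {D}: scan cost=40, card=40
  {A}: scan cost=150, card=150
  {B}: scan cost=80, card=80
  {CD}: card=80; try (C,hash)→280, (C,nl_idx)→320, (D,merge)→420, (C,merge)→440, (D,hash)→520, (D,nl)→820 …(+1); best=280 via (C,hash)
  {AC}: card=1500; try (C,hash)→500, (A,merge)→1490, (C,merge)→1620, (C,nl_idx)→2400, (A,hash)→2440, (A,nl)→3020 …(+1); best=500 via (C,hash)
  {BC}: card=40; try (C,hash)→360, (C,nl_idx)→520, (B,merge)→780, (C,merge)→840, (B,hash)→1160, (B,nl)→1620 …(+1); best=360 via (C,hash)
  {ACD}: card=6000; try (A,merge)→2270, (D,hash)→2480, (A,hash)→2760, (A,nl)→12280, (D,merge)→18780, (D,nl)→60500; best=2270 via (A,merge)
  {BCD}: card=160; try (D,hash)→880, (D,merge)→920, (B,hash)→1480, (B,merge)→1560, (D,nl)→1960, (B,nl)→6680; best=880 via (D,hash)
  {ABC}: card=3000; try (A,merge)→1990, (A,hash)→2800, (B,hash)→3120, (A,nl)→6360, (B,merge)→19140, (B,nl)→120500; best=1990 via (A,merge)
  {ABCD}: card=12000; try (A,hash)→3440, (A,merge)→3670, (D,hash)→5470, (B,hash)→9390, (A,nl)→24880, (D,merge)→41270 …(+3); best=3440 via (A,hash)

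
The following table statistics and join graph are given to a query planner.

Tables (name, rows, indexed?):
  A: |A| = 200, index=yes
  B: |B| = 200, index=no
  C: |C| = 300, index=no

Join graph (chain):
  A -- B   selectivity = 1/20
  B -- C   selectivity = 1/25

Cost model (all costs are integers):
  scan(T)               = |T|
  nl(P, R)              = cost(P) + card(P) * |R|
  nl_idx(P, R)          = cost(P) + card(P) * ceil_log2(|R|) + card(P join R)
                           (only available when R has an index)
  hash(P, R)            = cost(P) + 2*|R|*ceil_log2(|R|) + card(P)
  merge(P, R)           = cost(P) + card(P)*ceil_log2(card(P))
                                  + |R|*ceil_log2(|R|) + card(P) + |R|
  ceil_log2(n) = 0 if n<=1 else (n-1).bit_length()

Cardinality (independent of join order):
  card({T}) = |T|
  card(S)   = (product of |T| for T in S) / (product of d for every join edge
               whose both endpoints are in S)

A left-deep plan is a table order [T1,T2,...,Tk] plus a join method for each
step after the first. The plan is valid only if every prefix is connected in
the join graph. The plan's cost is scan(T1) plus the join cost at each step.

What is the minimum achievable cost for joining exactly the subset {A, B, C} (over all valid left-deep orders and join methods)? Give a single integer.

9400

Selinger DP over subsets of {A,B,C}:
  {A}: scan cost=200, card=200
  {B}: scan cost=200, card=200
  {C}: scan cost=300, card=300
  {AB}: card=2000; try (B,hash)→3600, (A,hash)→3600, (B,merge)→3800, (A,merge)→3800, (A,nl_idx)→3800, (B,nl)→40200 …(+1); best=3600 via (B,hash)
  {BC}: card=2400; try (B,hash)→3800, (C,merge)→5000, (B,merge)→5100, (C,hash)→5800, (C,nl)→60200, (B,nl)→60300; best=3800 via (B,hash)
  {ABC}: card=24000; try (A,hash)→9400, (C,hash)→11000, (C,merge)→30600, (A,merge)→36800, (A,nl_idx)→47000, (A,nl)→483800 …(+1); best=9400 via (A,hash)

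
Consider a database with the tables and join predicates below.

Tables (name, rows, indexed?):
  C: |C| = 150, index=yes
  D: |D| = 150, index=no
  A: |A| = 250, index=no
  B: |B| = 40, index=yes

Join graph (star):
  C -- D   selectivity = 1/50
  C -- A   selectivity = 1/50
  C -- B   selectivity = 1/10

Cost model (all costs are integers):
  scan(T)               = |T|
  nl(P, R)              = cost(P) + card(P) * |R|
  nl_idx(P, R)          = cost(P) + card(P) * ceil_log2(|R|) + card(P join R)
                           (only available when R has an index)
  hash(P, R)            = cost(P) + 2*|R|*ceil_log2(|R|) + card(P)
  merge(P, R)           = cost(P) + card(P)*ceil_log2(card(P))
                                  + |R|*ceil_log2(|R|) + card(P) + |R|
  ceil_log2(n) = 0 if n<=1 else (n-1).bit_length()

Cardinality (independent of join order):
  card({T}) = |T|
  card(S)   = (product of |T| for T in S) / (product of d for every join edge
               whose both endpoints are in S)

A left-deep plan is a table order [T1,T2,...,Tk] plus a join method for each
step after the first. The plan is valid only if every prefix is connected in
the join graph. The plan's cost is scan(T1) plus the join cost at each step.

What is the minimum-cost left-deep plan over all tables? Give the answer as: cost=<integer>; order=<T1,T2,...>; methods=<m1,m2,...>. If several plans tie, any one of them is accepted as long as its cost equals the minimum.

cost=8530; order=D,C,B,A; methods=nl_idx,hash,hash

Selinger DP (subsets sized 1..n):
  {C}: scan cost=150, card=150
  {D}: scan cost=150, card=150
  {A}: scan cost=250, card=250
  {B}: scan cost=40, card=40
  {CD}: card=450; try (C,nl_idx)→1800, (D,hash)→2700, (C,hash)→2700, (D,merge)→2850, (C,merge)→2850, (D,nl)→22650 …(+1); best=1800 via (C,nl_idx)
  {AC}: card=750; try (C,hash)→2900, (C,nl_idx)→3000, (A,merge)→3750, (C,merge)→3850, (A,hash)→4300, (A,nl)→37650 …(+1); best=2900 via (C,hash)
  {BC}: card=600; try (B,hash)→780, (C,nl_idx)→960, (B,nl_idx)→1650, (C,merge)→1670, (B,merge)→1780, (C,hash)→2480 …(+2); best=780 via (B,hash)
  {ACD}: card=2250; try (D,hash)→6050, (A,hash)→6250, (A,merge)→8550, (D,merge)→12500, (A,nl)→114300, (D,nl)→115400; best=6050 via (D,hash)
  {BCD}: card=1800; try (B,hash)→2730, (D,hash)→3780, (B,nl_idx)→6300, (B,merge)→6580, (D,merge)→8730, (B,nl)→19800 …(+1); best=2730 via (B,hash)
  {ABC}: card=3000; try (B,hash)→4130, (A,hash)→5380, (A,merge)→9630, (B,nl_idx)→10400, (B,merge)→11430, (B,nl)→32900 …(+1); best=4130 via (B,hash)
  {ABCD}: card=9000; try (A,hash)→8530, (B,hash)→8780, (D,hash)→9530, (A,merge)→26580, (B,nl_idx)→28550, (B,merge)→35580 …(+4); best=8530 via (A,hash)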